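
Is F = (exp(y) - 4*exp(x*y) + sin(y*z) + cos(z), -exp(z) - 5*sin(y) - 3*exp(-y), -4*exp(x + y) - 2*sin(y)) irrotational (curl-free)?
No, ∇×F = (exp(z) - 4*exp(x + y) - 2*cos(y), y*cos(y*z) + 4*exp(x + y) - sin(z), 4*x*exp(x*y) - z*cos(y*z) - exp(y))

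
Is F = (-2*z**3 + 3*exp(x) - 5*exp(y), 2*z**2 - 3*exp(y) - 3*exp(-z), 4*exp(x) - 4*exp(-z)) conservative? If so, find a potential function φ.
No, ∇×F = (-4*z - 3*exp(-z), -6*z**2 - 4*exp(x), 5*exp(y)) ≠ 0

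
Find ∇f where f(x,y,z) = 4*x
(4, 0, 0)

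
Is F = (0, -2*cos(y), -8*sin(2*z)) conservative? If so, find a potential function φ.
Yes, F is conservative. φ = -2*sin(y) + 4*cos(2*z)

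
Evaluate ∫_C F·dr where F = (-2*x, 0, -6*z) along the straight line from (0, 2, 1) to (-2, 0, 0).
-1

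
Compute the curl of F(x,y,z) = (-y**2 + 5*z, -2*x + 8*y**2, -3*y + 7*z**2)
(-3, 5, 2*y - 2)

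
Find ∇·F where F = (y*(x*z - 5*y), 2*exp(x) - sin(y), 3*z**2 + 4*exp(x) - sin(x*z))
-x*cos(x*z) + y*z + 6*z - cos(y)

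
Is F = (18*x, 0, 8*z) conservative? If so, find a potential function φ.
Yes, F is conservative. φ = 9*x**2 + 4*z**2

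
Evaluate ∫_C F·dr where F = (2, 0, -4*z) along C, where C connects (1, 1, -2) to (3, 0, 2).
4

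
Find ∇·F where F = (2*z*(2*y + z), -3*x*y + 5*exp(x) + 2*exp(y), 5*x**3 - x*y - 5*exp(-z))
-3*x + 2*exp(y) + 5*exp(-z)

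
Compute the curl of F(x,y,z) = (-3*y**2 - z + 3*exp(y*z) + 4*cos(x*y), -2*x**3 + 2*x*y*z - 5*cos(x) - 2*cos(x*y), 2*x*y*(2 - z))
(2*x*(-y - z + 2), 2*y*(z - 2) + 3*y*exp(y*z) - 1, -6*x**2 + 4*x*sin(x*y) + 2*y*z + 2*y*sin(x*y) + 6*y - 3*z*exp(y*z) + 5*sin(x))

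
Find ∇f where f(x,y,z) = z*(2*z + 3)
(0, 0, 4*z + 3)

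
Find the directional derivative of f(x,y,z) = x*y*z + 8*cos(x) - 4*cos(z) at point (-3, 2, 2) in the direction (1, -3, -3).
4*sqrt(19)*(-3*sin(2) + 2*sin(3) + 10)/19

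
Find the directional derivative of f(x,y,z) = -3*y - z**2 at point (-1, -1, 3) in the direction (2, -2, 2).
-sqrt(3)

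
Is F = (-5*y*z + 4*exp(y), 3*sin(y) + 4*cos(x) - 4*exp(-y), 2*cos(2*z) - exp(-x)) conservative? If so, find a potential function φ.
No, ∇×F = (0, -5*y - exp(-x), 5*z - 4*exp(y) - 4*sin(x)) ≠ 0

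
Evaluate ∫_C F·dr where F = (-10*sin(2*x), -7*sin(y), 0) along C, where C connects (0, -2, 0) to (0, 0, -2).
7 - 7*cos(2)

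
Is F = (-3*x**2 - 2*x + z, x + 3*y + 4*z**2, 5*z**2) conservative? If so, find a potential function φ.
No, ∇×F = (-8*z, 1, 1) ≠ 0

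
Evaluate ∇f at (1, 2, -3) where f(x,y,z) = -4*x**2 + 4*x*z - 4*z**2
(-20, 0, 28)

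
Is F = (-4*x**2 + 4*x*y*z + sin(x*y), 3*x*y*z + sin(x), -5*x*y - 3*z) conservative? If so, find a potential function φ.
No, ∇×F = (x*(-3*y - 5), y*(4*x + 5), -4*x*z - x*cos(x*y) + 3*y*z + cos(x)) ≠ 0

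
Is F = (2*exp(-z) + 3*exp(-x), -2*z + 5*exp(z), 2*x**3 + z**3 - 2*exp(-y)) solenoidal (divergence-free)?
No, ∇·F = 3*z**2 - 3*exp(-x)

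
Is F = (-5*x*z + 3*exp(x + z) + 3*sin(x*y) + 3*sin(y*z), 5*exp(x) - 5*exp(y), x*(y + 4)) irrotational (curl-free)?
No, ∇×F = (x, -5*x + 3*y*cos(y*z) - y + 3*exp(x + z) - 4, -3*x*cos(x*y) - 3*z*cos(y*z) + 5*exp(x))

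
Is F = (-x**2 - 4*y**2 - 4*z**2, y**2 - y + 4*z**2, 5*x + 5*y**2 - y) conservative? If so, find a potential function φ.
No, ∇×F = (10*y - 8*z - 1, -8*z - 5, 8*y) ≠ 0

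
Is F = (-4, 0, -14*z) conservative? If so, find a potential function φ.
Yes, F is conservative. φ = -4*x - 7*z**2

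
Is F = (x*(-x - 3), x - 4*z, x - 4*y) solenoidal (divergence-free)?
No, ∇·F = -2*x - 3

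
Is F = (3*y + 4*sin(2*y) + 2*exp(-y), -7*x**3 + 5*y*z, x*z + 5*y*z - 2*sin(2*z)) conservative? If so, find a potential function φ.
No, ∇×F = (-5*y + 5*z, -z, -21*x**2 + 16*sin(y)**2 - 11 + 2*exp(-y)) ≠ 0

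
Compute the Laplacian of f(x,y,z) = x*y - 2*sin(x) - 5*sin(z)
2*sin(x) + 5*sin(z)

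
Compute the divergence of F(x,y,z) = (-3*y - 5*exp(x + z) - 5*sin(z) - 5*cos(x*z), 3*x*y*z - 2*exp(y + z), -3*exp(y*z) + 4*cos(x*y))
3*x*z - 3*y*exp(y*z) + 5*z*sin(x*z) - 5*exp(x + z) - 2*exp(y + z)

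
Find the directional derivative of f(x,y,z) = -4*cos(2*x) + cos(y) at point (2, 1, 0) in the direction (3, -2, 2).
2*sqrt(17)*(12*sin(4) + sin(1))/17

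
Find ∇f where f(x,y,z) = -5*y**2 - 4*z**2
(0, -10*y, -8*z)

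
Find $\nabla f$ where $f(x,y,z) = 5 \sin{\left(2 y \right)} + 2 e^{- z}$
(0, 10*cos(2*y), -2*exp(-z))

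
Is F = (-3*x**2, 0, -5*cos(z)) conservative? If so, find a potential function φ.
Yes, F is conservative. φ = -x**3 - 5*sin(z)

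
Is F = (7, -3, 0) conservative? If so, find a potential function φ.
Yes, F is conservative. φ = 7*x - 3*y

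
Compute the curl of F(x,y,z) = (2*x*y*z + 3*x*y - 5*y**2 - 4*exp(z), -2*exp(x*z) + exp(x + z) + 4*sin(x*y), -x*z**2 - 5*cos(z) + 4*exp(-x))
(2*x*exp(x*z) - exp(x + z), 2*x*y + z**2 - 4*exp(z) + 4*exp(-x), -2*x*z - 3*x + 4*y*cos(x*y) + 10*y - 2*z*exp(x*z) + exp(x + z))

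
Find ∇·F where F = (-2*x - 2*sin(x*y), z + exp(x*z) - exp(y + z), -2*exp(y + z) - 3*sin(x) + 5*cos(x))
-2*y*cos(x*y) - 3*exp(y + z) - 2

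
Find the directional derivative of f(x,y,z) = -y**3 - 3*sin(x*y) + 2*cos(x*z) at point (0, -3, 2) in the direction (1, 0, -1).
9*sqrt(2)/2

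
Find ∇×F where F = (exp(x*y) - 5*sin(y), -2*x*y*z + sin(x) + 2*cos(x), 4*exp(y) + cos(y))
(2*x*y + 4*exp(y) - sin(y), 0, -x*exp(x*y) - 2*y*z - 2*sin(x) + cos(x) + 5*cos(y))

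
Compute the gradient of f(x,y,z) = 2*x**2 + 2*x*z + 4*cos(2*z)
(4*x + 2*z, 0, 2*x - 8*sin(2*z))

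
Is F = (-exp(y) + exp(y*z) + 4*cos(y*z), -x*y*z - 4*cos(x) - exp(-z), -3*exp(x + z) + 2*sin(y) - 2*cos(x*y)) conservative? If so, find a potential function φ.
No, ∇×F = (x*y + 2*x*sin(x*y) + 2*cos(y) - exp(-z), y*exp(y*z) - 2*y*sin(x*y) - 4*y*sin(y*z) + 3*exp(x + z), -y*z - z*exp(y*z) + 4*z*sin(y*z) + exp(y) + 4*sin(x)) ≠ 0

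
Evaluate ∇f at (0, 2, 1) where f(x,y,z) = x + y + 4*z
(1, 1, 4)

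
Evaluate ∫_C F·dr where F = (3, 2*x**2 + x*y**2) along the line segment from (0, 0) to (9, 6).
837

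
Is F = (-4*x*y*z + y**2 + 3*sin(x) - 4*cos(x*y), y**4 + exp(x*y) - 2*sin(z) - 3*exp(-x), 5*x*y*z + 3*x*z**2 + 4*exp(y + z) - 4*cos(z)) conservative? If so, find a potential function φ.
No, ∇×F = (5*x*z + 4*exp(y + z) + 2*cos(z), -4*x*y - 5*y*z - 3*z**2, 4*x*z - 4*x*sin(x*y) + y*exp(x*y) - 2*y + 3*exp(-x)) ≠ 0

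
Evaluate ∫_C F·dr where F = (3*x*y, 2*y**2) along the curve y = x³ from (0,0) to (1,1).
19/15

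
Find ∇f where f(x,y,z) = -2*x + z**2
(-2, 0, 2*z)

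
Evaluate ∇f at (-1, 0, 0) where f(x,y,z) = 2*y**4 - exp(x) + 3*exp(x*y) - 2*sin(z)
(-exp(-1), -3, -2)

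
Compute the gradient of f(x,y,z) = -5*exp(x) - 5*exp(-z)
(-5*exp(x), 0, 5*exp(-z))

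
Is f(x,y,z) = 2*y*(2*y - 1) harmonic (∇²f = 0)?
No, ∇²f = 8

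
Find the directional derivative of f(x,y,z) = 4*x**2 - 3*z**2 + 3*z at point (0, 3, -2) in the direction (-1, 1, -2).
-5*sqrt(6)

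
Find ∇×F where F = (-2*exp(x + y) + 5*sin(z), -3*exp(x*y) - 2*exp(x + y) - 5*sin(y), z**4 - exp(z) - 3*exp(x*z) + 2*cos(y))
(-2*sin(y), 3*z*exp(x*z) + 5*cos(z), -3*y*exp(x*y))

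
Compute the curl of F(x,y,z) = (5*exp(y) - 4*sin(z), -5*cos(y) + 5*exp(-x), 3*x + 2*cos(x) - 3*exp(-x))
(0, 2*sin(x) - 4*cos(z) - 3 - 3*exp(-x), -5*exp(y) - 5*exp(-x))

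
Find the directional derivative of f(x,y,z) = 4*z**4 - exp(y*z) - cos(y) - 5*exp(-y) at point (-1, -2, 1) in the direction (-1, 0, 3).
3*sqrt(10)*(1 + 8*exp(2))*exp(-2)/5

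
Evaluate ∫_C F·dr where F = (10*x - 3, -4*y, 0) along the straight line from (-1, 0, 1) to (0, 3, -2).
-26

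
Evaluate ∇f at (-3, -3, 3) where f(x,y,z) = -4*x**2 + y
(24, 1, 0)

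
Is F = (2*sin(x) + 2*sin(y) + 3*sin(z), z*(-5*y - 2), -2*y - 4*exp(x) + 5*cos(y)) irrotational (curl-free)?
No, ∇×F = (5*y - 5*sin(y), 4*exp(x) + 3*cos(z), -2*cos(y))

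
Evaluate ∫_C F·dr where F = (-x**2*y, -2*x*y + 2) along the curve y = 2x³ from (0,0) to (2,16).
-8992/21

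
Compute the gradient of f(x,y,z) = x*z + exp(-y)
(z, -exp(-y), x)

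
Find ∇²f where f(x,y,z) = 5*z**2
10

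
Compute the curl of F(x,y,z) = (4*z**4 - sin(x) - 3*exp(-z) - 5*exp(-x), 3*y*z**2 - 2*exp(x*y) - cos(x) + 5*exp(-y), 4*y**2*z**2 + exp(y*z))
(z*(8*y*z - 6*y + exp(y*z)), 16*z**3 + 3*exp(-z), -2*y*exp(x*y) + sin(x))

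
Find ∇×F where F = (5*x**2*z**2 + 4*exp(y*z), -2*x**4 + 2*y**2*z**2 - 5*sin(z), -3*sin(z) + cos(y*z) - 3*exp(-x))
(-4*y**2*z - z*sin(y*z) + 5*cos(z), 10*x**2*z + 4*y*exp(y*z) - 3*exp(-x), -8*x**3 - 4*z*exp(y*z))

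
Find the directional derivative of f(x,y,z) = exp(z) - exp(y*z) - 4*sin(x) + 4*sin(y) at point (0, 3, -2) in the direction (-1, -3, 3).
sqrt(19)*(-15 + 3*exp(4) + 4*exp(6) - 12*exp(6)*cos(3))*exp(-6)/19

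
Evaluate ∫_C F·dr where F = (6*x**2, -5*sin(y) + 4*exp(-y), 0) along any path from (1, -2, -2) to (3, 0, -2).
-5*cos(2) + 4*exp(2) + 53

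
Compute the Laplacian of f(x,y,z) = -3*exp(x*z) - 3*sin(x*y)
-3*x**2*exp(x*z) + 3*x**2*sin(x*y) + 3*y**2*sin(x*y) - 3*z**2*exp(x*z)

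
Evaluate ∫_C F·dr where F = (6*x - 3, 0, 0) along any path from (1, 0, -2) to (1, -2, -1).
0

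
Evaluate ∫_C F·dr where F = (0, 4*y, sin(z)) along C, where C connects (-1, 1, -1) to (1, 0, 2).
-2 - cos(2) + cos(1)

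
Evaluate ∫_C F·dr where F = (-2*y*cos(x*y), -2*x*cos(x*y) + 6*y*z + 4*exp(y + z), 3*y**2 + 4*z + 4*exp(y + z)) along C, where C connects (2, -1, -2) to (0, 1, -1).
-2*sin(2) - 4*exp(-3) + 1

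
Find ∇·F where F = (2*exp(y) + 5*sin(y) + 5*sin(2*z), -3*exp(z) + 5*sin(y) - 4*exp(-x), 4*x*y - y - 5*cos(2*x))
5*cos(y)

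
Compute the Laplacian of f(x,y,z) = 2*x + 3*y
0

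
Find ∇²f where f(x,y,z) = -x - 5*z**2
-10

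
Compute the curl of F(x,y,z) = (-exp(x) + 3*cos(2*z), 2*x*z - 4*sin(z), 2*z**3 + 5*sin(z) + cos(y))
(-2*x - sin(y) + 4*cos(z), -6*sin(2*z), 2*z)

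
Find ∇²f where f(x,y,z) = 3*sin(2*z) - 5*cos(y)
-12*sin(2*z) + 5*cos(y)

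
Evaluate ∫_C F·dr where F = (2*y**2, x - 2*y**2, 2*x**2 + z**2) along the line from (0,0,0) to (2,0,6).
88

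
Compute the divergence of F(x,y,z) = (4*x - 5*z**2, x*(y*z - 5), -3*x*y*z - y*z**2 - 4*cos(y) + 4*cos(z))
-3*x*y + x*z - 2*y*z - 4*sin(z) + 4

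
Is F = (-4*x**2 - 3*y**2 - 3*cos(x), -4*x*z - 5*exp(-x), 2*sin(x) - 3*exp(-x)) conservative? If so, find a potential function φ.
No, ∇×F = (4*x, -2*cos(x) - 3*exp(-x), 6*y - 4*z + 5*exp(-x)) ≠ 0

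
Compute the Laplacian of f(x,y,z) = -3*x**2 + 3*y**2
0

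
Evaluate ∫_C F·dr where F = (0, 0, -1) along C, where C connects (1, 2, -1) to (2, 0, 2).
-3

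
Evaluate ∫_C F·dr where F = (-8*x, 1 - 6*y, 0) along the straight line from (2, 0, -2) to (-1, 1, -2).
10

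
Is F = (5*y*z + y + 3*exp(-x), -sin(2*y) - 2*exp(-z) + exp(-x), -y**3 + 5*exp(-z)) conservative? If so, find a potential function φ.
No, ∇×F = (-3*y**2 - 2*exp(-z), 5*y, -5*z - 1 - exp(-x)) ≠ 0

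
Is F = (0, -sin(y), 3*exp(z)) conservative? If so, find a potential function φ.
Yes, F is conservative. φ = 3*exp(z) + cos(y)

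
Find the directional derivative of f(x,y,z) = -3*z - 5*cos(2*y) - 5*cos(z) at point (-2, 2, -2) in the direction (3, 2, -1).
sqrt(14)*(20*sin(4) + 3 + 5*sin(2))/14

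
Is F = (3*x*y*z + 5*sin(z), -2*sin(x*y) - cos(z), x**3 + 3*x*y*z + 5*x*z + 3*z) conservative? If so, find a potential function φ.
No, ∇×F = (3*x*z - sin(z), -3*x**2 + 3*x*y - 3*y*z - 5*z + 5*cos(z), -3*x*z - 2*y*cos(x*y)) ≠ 0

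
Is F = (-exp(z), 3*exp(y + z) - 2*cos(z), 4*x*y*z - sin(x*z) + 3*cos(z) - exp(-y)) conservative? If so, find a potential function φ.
No, ∇×F = (4*x*z - 3*exp(y + z) - 2*sin(z) + exp(-y), -4*y*z + z*cos(x*z) - exp(z), 0) ≠ 0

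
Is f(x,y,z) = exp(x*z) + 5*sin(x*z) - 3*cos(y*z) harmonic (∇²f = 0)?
No, ∇²f = x**2*exp(x*z) - 5*x**2*sin(x*z) + 3*y**2*cos(y*z) + z**2*(exp(x*z) - 5*sin(x*z)) + 3*z**2*cos(y*z)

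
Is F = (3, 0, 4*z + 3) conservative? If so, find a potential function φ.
Yes, F is conservative. φ = 3*x + 2*z**2 + 3*z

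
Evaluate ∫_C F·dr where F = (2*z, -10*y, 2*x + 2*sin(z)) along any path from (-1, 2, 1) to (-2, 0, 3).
2*cos(1) - 2*cos(3) + 10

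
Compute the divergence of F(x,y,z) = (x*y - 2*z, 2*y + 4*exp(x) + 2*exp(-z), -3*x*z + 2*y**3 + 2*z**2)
-3*x + y + 4*z + 2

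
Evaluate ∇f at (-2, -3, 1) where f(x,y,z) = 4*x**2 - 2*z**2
(-16, 0, -4)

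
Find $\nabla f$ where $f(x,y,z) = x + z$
(1, 0, 1)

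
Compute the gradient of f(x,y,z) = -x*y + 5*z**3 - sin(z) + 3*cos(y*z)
(-y, -x - 3*z*sin(y*z), -3*y*sin(y*z) + 15*z**2 - cos(z))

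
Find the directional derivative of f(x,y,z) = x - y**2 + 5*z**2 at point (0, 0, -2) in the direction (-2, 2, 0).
-sqrt(2)/2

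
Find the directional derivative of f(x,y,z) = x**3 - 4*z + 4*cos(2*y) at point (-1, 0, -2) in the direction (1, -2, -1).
7*sqrt(6)/6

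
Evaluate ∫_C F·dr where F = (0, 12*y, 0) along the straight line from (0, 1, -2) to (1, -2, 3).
18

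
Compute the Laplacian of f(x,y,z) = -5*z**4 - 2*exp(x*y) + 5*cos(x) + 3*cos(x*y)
-2*x**2*exp(x*y) - 3*x**2*cos(x*y) - 2*y**2*exp(x*y) - 3*y**2*cos(x*y) - 60*z**2 - 5*cos(x)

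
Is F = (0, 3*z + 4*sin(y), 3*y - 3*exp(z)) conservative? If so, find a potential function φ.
Yes, F is conservative. φ = 3*y*z - 3*exp(z) - 4*cos(y)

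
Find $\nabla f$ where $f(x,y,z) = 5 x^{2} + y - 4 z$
(10*x, 1, -4)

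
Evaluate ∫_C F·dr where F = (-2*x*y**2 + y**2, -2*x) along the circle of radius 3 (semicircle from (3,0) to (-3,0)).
-36 - 9*pi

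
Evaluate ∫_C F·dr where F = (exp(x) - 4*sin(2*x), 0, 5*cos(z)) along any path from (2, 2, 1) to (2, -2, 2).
-5*sin(1) + 5*sin(2)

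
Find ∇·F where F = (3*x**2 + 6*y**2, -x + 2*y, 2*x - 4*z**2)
6*x - 8*z + 2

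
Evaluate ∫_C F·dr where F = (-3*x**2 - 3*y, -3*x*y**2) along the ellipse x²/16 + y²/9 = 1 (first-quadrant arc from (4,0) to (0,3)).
64 - 45*pi/4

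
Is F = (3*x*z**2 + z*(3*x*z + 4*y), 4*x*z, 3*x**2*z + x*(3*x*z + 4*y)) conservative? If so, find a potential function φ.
Yes, F is conservative. φ = x*z*(3*x*z + 4*y)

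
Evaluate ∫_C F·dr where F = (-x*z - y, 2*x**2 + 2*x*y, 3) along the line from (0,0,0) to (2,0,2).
10/3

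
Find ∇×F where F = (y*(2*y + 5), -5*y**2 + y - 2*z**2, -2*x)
(4*z, 2, -4*y - 5)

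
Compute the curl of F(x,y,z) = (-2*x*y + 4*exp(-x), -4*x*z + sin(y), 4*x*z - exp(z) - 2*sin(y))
(4*x - 2*cos(y), -4*z, 2*x - 4*z)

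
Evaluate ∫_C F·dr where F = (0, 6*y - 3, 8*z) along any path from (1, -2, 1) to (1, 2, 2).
0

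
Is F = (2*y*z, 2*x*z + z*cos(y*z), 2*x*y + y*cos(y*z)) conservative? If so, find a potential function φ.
Yes, F is conservative. φ = 2*x*y*z + sin(y*z)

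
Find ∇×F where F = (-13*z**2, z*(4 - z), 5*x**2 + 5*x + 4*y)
(2*z, -10*x - 26*z - 5, 0)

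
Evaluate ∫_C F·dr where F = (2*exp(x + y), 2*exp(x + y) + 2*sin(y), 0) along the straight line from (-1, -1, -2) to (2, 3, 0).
2*(-1 + (cos(1) - cos(3) + exp(5))*exp(2))*exp(-2)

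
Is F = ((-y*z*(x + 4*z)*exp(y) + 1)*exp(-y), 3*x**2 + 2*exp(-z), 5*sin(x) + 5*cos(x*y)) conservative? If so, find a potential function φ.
No, ∇×F = (-5*x*sin(x*y) + 2*exp(-z), -x*y - 8*y*z + 5*y*sin(x*y) - 5*cos(x), x*z + 6*x + 4*z**2 + exp(-y)) ≠ 0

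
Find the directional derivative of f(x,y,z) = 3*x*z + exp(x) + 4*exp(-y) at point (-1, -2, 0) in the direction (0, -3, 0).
4*exp(2)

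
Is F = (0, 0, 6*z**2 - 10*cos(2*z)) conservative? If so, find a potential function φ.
Yes, F is conservative. φ = 2*z**3 - 5*sin(2*z)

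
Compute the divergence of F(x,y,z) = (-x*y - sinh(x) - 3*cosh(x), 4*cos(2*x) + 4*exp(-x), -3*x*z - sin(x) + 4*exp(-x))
-3*x - y - 3*sinh(x) - cosh(x)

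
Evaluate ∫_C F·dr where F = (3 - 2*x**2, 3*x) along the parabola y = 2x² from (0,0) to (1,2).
19/3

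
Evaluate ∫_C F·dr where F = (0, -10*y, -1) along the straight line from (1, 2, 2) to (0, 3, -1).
-22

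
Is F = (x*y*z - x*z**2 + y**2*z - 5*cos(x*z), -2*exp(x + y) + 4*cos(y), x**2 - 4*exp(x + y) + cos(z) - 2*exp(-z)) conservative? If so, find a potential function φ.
No, ∇×F = (-4*exp(x + y), x*y - 2*x*z + 5*x*sin(x*z) - 2*x + y**2 + 4*exp(x + y), -x*z - 2*y*z - 2*exp(x + y)) ≠ 0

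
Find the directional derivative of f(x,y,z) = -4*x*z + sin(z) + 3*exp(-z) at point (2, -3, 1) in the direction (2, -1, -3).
sqrt(14)*(-3*E*cos(1) + 9 + 16*E)*exp(-1)/14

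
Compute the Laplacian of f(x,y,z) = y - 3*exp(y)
-3*exp(y)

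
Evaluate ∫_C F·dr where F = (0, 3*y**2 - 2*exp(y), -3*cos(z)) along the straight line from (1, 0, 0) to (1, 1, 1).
-2*E - 3*sin(1) + 3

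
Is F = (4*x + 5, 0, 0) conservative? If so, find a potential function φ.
Yes, F is conservative. φ = x*(2*x + 5)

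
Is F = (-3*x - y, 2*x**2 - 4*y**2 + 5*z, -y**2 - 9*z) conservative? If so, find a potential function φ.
No, ∇×F = (-2*y - 5, 0, 4*x + 1) ≠ 0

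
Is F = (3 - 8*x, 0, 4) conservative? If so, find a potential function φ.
Yes, F is conservative. φ = -4*x**2 + 3*x + 4*z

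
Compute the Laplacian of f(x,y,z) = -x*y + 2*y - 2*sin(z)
2*sin(z)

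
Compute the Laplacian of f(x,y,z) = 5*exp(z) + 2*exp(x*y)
2*x**2*exp(x*y) + 2*y**2*exp(x*y) + 5*exp(z)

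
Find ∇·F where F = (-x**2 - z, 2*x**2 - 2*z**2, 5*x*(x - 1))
-2*x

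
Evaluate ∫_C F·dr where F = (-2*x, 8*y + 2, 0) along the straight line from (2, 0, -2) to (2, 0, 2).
0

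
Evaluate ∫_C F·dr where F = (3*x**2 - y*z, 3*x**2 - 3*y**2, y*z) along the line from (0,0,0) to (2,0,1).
8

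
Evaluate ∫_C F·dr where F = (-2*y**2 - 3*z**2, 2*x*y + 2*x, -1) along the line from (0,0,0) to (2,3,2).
-4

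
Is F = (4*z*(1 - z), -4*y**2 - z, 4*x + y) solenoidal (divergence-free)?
No, ∇·F = -8*y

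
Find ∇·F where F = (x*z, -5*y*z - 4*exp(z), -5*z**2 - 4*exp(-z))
-14*z + 4*exp(-z)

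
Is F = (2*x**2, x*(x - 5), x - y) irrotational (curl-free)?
No, ∇×F = (-1, -1, 2*x - 5)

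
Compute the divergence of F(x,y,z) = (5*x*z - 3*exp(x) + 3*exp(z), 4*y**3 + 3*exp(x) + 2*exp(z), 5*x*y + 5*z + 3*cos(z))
12*y**2 + 5*z - 3*exp(x) - 3*sin(z) + 5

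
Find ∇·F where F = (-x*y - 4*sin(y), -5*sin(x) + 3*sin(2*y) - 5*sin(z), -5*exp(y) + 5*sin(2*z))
-y + 6*cos(2*y) + 10*cos(2*z)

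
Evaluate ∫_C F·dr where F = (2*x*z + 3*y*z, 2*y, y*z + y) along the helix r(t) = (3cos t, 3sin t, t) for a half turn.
-27*pi**2/4 + 6 + 15*pi/2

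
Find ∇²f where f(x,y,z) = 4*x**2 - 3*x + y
8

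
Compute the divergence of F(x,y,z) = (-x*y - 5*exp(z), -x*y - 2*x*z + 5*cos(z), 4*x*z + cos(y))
3*x - y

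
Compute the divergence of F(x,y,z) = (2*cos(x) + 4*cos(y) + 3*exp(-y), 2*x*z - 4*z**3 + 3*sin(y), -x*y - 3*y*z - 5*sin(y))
-3*y - 2*sin(x) + 3*cos(y)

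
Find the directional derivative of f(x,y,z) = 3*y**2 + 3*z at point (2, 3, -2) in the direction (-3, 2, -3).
27*sqrt(22)/22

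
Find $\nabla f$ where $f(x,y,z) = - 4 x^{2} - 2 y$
(-8*x, -2, 0)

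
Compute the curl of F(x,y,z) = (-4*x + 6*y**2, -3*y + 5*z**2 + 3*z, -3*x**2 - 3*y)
(-10*z - 6, 6*x, -12*y)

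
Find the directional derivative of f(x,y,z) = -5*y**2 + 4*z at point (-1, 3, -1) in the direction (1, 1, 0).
-15*sqrt(2)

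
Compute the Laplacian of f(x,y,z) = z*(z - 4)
2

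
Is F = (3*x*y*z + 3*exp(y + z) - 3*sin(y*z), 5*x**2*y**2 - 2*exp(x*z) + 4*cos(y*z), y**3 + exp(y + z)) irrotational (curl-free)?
No, ∇×F = (2*x*exp(x*z) + 3*y**2 + 4*y*sin(y*z) + exp(y + z), 3*x*y - 3*y*cos(y*z) + 3*exp(y + z), 10*x*y**2 - 3*x*z - 2*z*exp(x*z) + 3*z*cos(y*z) - 3*exp(y + z))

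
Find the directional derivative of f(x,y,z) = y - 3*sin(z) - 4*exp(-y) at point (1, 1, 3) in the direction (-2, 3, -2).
3*sqrt(17)*(2*E*cos(3) + E + 4)*exp(-1)/17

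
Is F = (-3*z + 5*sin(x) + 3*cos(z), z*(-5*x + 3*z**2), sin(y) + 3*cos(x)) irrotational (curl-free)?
No, ∇×F = (5*x - 9*z**2 + cos(y), 3*sin(x) - 3*sin(z) - 3, -5*z)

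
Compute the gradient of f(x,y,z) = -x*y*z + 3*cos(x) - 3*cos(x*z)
(-y*z + 3*z*sin(x*z) - 3*sin(x), -x*z, x*(-y + 3*sin(x*z)))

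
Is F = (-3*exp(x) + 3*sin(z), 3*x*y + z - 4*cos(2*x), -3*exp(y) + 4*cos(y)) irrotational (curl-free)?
No, ∇×F = (-3*exp(y) - 4*sin(y) - 1, 3*cos(z), 3*y + 8*sin(2*x))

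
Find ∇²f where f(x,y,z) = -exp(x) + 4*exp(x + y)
-exp(x) + 8*exp(x + y)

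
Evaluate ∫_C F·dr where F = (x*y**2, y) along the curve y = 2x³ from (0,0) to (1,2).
5/2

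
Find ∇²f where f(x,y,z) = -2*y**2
-4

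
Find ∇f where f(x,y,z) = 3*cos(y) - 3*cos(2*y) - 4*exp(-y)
(0, 12*sin(y)*cos(y) - 3*sin(y) + 4*exp(-y), 0)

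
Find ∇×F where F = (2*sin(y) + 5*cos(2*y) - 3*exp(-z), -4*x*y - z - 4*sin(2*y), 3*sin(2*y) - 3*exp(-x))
(6*cos(2*y) + 1, 3*exp(-z) - 3*exp(-x), -4*y + 10*sin(2*y) - 2*cos(y))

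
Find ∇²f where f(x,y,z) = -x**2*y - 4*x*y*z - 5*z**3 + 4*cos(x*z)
-4*x**2*cos(x*z) - 2*y - 4*z**2*cos(x*z) - 30*z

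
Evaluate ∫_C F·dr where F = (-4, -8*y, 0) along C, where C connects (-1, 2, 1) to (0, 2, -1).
-4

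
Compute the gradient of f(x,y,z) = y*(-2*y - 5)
(0, -4*y - 5, 0)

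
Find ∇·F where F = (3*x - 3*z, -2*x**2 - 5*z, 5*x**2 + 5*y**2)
3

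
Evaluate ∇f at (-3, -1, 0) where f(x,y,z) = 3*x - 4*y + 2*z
(3, -4, 2)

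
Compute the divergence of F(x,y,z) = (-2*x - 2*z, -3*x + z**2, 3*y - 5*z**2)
-10*z - 2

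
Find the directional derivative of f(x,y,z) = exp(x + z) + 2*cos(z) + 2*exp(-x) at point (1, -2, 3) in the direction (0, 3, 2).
2*sqrt(13)*(-2*sin(3) + exp(4))/13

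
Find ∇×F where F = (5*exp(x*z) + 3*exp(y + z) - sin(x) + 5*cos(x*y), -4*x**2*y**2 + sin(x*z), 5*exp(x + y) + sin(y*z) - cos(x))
(-x*cos(x*z) + z*cos(y*z) + 5*exp(x + y), 5*x*exp(x*z) - 5*exp(x + y) + 3*exp(y + z) - sin(x), -8*x*y**2 + 5*x*sin(x*y) + z*cos(x*z) - 3*exp(y + z))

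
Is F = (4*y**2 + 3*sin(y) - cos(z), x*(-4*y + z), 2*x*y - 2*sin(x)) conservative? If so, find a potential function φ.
No, ∇×F = (x, -2*y + sin(z) + 2*cos(x), -12*y + z - 3*cos(y)) ≠ 0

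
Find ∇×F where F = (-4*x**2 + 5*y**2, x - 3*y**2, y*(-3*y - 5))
(-6*y - 5, 0, 1 - 10*y)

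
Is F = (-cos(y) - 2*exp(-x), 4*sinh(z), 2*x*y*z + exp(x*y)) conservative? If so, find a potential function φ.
No, ∇×F = (2*x*z + x*exp(x*y) - 4*cosh(z), y*(-2*z - exp(x*y)), -sin(y)) ≠ 0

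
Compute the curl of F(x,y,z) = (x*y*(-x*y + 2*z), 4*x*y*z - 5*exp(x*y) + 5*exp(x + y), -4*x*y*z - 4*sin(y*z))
(-4*x*y - 4*x*z - 4*z*cos(y*z), 2*y*(x + 2*z), x**2*y + x*(x*y - 2*z) + 4*y*z - 5*y*exp(x*y) + 5*exp(x + y))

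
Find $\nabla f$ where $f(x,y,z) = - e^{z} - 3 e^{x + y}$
(-3*exp(x + y), -3*exp(x + y), -exp(z))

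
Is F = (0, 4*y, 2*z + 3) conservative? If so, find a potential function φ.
Yes, F is conservative. φ = 2*y**2 + z**2 + 3*z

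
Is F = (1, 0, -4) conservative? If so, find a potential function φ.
Yes, F is conservative. φ = x - 4*z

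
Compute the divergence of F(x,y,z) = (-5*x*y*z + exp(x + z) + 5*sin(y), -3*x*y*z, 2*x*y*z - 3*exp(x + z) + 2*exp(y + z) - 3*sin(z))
2*x*y - 3*x*z - 5*y*z - 2*exp(x + z) + 2*exp(y + z) - 3*cos(z)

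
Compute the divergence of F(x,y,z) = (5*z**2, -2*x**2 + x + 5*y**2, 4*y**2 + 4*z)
10*y + 4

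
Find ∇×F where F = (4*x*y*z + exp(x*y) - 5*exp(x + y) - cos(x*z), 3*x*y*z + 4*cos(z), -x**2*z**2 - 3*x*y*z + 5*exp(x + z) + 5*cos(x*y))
(-3*x*y - 3*x*z - 5*x*sin(x*y) + 4*sin(z), 4*x*y + 2*x*z**2 + x*sin(x*z) + 3*y*z + 5*y*sin(x*y) - 5*exp(x + z), -4*x*z - x*exp(x*y) + 3*y*z + 5*exp(x + y))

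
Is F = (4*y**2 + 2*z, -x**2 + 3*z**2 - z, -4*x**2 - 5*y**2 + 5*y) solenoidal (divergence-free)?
Yes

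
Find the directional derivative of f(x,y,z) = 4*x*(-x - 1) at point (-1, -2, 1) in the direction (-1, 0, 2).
-4*sqrt(5)/5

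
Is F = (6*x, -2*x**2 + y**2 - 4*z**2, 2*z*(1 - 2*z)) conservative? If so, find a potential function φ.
No, ∇×F = (8*z, 0, -4*x) ≠ 0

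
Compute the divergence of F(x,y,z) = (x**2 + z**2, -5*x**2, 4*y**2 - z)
2*x - 1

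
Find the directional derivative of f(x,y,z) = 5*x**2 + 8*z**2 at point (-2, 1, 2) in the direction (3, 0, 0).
-20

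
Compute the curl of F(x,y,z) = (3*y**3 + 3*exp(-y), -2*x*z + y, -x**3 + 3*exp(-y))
(2*x - 3*exp(-y), 3*x**2, -9*y**2 - 2*z + 3*exp(-y))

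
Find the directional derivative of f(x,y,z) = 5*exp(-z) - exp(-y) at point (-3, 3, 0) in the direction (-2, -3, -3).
3*sqrt(22)*(-1 + 5*exp(3))*exp(-3)/22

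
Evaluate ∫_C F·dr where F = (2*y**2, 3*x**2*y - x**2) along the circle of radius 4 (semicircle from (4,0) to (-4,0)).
-512/3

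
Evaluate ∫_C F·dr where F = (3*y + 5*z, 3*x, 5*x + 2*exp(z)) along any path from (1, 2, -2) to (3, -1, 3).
-2*exp(-2) + 40 + 2*exp(3)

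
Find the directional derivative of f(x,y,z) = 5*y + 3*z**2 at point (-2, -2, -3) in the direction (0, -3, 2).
-51*sqrt(13)/13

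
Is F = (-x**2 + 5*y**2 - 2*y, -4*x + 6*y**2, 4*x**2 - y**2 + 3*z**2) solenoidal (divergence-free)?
No, ∇·F = -2*x + 12*y + 6*z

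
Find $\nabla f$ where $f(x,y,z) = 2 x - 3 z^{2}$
(2, 0, -6*z)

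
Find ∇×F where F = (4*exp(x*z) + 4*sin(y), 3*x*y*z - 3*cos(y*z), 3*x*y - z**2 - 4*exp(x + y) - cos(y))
(-3*x*y + 3*x - 3*y*sin(y*z) - 4*exp(x + y) + sin(y), 4*x*exp(x*z) - 3*y + 4*exp(x + y), 3*y*z - 4*cos(y))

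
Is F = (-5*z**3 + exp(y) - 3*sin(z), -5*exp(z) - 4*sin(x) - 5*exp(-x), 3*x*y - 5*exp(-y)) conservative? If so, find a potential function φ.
No, ∇×F = (3*x + 5*exp(z) + 5*exp(-y), -3*y - 15*z**2 - 3*cos(z), -exp(y) - 4*cos(x) + 5*exp(-x)) ≠ 0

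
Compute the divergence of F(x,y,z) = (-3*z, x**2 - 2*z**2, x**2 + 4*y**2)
0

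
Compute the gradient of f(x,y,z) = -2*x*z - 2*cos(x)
(-2*z + 2*sin(x), 0, -2*x)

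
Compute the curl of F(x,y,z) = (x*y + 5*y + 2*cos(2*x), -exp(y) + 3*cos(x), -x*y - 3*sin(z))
(-x, y, -x - 3*sin(x) - 5)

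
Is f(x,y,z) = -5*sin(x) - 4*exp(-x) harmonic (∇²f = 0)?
No, ∇²f = 5*sin(x) - 4*exp(-x)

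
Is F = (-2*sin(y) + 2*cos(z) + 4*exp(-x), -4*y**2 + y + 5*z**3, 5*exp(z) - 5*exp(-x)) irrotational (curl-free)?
No, ∇×F = (-15*z**2, -2*sin(z) - 5*exp(-x), 2*cos(y))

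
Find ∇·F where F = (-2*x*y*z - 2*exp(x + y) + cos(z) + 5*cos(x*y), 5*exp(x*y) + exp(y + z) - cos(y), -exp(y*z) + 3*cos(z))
5*x*exp(x*y) - 2*y*z - y*exp(y*z) - 5*y*sin(x*y) - 2*exp(x + y) + exp(y + z) + sin(y) - 3*sin(z)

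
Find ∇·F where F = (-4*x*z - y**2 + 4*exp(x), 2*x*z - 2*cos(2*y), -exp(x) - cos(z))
-4*z + 4*exp(x) + 4*sin(2*y) + sin(z)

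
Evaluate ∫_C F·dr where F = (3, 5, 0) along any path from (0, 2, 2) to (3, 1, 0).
4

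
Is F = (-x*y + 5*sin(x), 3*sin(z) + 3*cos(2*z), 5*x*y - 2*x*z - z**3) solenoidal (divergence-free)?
No, ∇·F = -2*x - y - 3*z**2 + 5*cos(x)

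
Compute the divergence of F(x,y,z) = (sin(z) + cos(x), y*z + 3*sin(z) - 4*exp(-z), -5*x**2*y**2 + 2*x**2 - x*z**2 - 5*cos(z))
-2*x*z + z - sin(x) + 5*sin(z)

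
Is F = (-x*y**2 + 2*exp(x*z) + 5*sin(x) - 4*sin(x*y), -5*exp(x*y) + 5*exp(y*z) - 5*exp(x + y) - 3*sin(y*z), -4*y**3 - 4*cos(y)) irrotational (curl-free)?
No, ∇×F = (-12*y**2 - 5*y*exp(y*z) + 3*y*cos(y*z) + 4*sin(y), 2*x*exp(x*z), 2*x*y + 4*x*cos(x*y) - 5*y*exp(x*y) - 5*exp(x + y))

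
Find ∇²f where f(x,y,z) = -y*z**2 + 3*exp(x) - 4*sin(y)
-2*y + 3*exp(x) + 4*sin(y)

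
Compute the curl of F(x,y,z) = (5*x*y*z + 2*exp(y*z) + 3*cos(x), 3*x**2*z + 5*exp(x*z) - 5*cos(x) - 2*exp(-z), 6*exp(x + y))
(-3*x**2 - 5*x*exp(x*z) + 6*exp(x + y) - 2*exp(-z), 5*x*y + 2*y*exp(y*z) - 6*exp(x + y), x*z + 5*z*exp(x*z) - 2*z*exp(y*z) + 5*sin(x))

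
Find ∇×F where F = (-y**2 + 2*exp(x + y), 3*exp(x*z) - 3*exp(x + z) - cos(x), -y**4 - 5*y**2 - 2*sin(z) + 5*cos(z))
(-3*x*exp(x*z) - 4*y**3 - 10*y + 3*exp(x + z), 0, 2*y + 3*z*exp(x*z) - 2*exp(x + y) - 3*exp(x + z) + sin(x))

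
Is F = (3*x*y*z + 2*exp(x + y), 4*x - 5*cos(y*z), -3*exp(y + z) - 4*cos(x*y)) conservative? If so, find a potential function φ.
No, ∇×F = (4*x*sin(x*y) - 5*y*sin(y*z) - 3*exp(y + z), y*(3*x - 4*sin(x*y)), -3*x*z - 2*exp(x + y) + 4) ≠ 0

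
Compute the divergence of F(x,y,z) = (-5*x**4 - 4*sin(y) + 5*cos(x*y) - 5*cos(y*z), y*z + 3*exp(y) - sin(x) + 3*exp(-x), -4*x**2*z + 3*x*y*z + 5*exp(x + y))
-20*x**3 - 4*x**2 + 3*x*y - 5*y*sin(x*y) + z + 3*exp(y)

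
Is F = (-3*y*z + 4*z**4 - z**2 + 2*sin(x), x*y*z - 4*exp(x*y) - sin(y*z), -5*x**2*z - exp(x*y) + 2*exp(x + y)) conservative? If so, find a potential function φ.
No, ∇×F = (-x*y - x*exp(x*y) + y*cos(y*z) + 2*exp(x + y), 10*x*z + y*exp(x*y) - 3*y + 16*z**3 - 2*z - 2*exp(x + y), y*z - 4*y*exp(x*y) + 3*z) ≠ 0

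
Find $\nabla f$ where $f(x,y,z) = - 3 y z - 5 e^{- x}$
(5*exp(-x), -3*z, -3*y)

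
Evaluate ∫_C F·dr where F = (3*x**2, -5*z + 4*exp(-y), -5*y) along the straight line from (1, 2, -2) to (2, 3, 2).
-43 - 4*exp(-3) + 4*exp(-2)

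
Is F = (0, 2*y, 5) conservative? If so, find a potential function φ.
Yes, F is conservative. φ = y**2 + 5*z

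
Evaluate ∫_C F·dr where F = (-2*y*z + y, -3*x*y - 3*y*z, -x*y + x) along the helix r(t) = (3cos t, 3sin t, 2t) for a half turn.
-54 + 9*pi + 9*pi**2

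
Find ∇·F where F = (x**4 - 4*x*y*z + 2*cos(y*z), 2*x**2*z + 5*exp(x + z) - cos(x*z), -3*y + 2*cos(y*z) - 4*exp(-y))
4*x**3 - 4*y*z - 2*y*sin(y*z)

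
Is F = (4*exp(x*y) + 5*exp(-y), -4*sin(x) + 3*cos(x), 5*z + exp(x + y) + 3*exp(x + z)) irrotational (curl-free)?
No, ∇×F = (exp(x + y), -exp(x + y) - 3*exp(x + z), -4*x*exp(x*y) - 3*sin(x) - 4*cos(x) + 5*exp(-y))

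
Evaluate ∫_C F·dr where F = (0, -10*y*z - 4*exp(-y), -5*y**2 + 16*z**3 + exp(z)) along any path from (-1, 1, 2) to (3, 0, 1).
-46 - exp(2) - 4*exp(-1) + E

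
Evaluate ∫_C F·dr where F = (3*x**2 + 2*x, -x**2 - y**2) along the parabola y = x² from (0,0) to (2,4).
-52/3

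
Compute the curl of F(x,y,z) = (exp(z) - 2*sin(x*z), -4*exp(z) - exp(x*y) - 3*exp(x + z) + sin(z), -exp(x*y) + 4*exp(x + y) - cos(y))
(-x*exp(x*y) + 4*exp(z) + 4*exp(x + y) + 3*exp(x + z) + sin(y) - cos(z), -2*x*cos(x*z) + y*exp(x*y) + exp(z) - 4*exp(x + y), -y*exp(x*y) - 3*exp(x + z))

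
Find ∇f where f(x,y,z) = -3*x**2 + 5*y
(-6*x, 5, 0)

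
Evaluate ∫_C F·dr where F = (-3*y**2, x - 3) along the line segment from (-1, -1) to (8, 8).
-1017/2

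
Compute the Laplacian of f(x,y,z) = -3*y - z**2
-2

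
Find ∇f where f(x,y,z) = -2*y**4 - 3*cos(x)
(3*sin(x), -8*y**3, 0)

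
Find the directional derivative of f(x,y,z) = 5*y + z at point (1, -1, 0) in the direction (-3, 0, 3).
sqrt(2)/2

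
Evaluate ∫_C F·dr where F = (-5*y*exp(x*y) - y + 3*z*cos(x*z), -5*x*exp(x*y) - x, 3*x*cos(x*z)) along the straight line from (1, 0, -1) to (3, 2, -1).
-5*exp(6) - 1 - 3*sin(3) + 3*sin(1)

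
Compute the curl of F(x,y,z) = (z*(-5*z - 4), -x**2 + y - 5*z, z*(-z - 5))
(5, -10*z - 4, -2*x)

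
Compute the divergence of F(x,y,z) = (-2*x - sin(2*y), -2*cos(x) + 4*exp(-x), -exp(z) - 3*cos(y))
-exp(z) - 2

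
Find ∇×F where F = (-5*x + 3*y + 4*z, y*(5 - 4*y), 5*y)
(5, 4, -3)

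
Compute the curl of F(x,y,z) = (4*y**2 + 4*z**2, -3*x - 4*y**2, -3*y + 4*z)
(-3, 8*z, -8*y - 3)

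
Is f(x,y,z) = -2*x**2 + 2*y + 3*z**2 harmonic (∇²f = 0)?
No, ∇²f = 2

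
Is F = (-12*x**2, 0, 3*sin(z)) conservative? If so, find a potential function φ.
Yes, F is conservative. φ = -4*x**3 - 3*cos(z)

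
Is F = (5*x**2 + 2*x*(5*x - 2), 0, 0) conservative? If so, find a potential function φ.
Yes, F is conservative. φ = x**2*(5*x - 2)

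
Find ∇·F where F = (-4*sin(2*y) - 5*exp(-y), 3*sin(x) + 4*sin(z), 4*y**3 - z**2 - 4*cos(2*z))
-2*z + 8*sin(2*z)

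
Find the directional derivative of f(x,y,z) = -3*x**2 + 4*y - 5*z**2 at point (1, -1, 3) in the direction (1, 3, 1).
-24*sqrt(11)/11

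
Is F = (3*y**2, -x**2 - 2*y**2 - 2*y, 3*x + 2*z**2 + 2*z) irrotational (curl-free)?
No, ∇×F = (0, -3, -2*x - 6*y)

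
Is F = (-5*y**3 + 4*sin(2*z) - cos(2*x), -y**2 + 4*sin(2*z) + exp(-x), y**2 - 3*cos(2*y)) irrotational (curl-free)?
No, ∇×F = (2*y + 6*sin(2*y) - 8*cos(2*z), 8*cos(2*z), 15*y**2 - exp(-x))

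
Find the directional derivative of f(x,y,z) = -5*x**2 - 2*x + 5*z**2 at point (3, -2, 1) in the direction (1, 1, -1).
-14*sqrt(3)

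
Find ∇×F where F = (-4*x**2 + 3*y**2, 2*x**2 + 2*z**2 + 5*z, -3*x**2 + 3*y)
(-4*z - 2, 6*x, 4*x - 6*y)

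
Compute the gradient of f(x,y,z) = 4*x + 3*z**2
(4, 0, 6*z)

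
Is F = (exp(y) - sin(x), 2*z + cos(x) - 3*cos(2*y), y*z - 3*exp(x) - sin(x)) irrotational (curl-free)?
No, ∇×F = (z - 2, 3*exp(x) + cos(x), -exp(y) - sin(x))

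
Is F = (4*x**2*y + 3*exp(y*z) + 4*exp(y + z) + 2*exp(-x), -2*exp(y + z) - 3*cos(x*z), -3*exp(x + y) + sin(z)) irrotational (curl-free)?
No, ∇×F = (-3*x*sin(x*z) - 3*exp(x + y) + 2*exp(y + z), 3*y*exp(y*z) + 3*exp(x + y) + 4*exp(y + z), -4*x**2 - 3*z*exp(y*z) + 3*z*sin(x*z) - 4*exp(y + z))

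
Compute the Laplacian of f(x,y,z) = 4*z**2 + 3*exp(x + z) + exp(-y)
6*exp(x + z) + 8 + exp(-y)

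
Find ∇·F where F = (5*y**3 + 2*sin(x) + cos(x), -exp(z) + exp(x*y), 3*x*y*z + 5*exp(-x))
3*x*y + x*exp(x*y) - sin(x) + 2*cos(x)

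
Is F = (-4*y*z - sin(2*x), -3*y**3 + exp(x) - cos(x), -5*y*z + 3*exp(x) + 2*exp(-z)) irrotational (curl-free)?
No, ∇×F = (-5*z, -4*y - 3*exp(x), 4*z + exp(x) + sin(x))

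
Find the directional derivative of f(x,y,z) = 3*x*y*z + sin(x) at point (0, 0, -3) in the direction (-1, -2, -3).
-sqrt(14)/14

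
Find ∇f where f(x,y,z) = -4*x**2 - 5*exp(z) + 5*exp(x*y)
(-8*x + 5*y*exp(x*y), 5*x*exp(x*y), -5*exp(z))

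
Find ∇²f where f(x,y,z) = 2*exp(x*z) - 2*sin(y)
2*x**2*exp(x*z) + 2*z**2*exp(x*z) + 2*sin(y)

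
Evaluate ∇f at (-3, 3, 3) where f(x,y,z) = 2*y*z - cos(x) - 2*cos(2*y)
(-sin(3), 4*sin(6) + 6, 6)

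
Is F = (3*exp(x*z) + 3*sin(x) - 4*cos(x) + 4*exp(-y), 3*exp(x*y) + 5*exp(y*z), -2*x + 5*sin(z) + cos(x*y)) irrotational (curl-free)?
No, ∇×F = (-x*sin(x*y) - 5*y*exp(y*z), 3*x*exp(x*z) + y*sin(x*y) + 2, 3*y*exp(x*y) + 4*exp(-y))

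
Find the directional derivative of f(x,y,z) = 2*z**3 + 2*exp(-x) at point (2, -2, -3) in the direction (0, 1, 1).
27*sqrt(2)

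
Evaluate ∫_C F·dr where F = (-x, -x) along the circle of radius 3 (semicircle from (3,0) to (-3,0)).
-9*pi/2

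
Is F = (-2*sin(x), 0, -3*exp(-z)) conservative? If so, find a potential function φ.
Yes, F is conservative. φ = 2*cos(x) + 3*exp(-z)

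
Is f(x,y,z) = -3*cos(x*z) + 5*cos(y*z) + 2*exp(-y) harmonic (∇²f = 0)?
No, ∇²f = 3*x**2*cos(x*z) - 5*y**2*cos(y*z) + 3*z**2*cos(x*z) - 5*z**2*cos(y*z) + 2*exp(-y)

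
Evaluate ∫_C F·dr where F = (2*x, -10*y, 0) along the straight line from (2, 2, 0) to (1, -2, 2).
-3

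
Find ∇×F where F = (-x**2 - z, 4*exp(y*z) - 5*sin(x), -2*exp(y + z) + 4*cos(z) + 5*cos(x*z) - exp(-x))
(-4*y*exp(y*z) - 2*exp(y + z), 5*z*sin(x*z) - 1 - exp(-x), -5*cos(x))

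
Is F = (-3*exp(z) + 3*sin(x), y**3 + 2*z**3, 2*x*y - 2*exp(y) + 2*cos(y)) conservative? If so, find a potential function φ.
No, ∇×F = (2*x - 6*z**2 - 2*exp(y) - 2*sin(y), -2*y - 3*exp(z), 0) ≠ 0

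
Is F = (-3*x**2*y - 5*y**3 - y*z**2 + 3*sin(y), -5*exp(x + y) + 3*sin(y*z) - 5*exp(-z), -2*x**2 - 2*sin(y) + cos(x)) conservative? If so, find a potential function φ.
No, ∇×F = (-3*y*cos(y*z) - 2*cos(y) - 5*exp(-z), 4*x - 2*y*z + sin(x), 3*x**2 + 15*y**2 + z**2 - 5*exp(x + y) - 3*cos(y)) ≠ 0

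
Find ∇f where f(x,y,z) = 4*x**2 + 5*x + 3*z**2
(8*x + 5, 0, 6*z)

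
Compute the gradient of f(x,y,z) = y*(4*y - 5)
(0, 8*y - 5, 0)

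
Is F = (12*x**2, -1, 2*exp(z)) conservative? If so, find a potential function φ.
Yes, F is conservative. φ = 4*x**3 - y + 2*exp(z)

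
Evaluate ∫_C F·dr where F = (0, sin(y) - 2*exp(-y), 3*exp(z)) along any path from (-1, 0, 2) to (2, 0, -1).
3*(1 - exp(3))*exp(-1)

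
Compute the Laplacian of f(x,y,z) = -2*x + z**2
2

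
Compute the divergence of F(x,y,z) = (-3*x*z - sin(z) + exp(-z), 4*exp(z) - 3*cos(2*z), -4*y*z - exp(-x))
-4*y - 3*z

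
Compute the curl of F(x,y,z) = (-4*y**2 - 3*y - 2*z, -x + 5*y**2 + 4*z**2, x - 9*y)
(-8*z - 9, -3, 8*y + 2)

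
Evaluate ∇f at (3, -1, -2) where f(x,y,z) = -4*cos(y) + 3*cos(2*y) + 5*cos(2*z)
(0, -4*sin(1) + 6*sin(2), 10*sin(4))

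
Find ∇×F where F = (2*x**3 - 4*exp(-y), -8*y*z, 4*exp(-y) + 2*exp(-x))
(8*y - 4*exp(-y), 2*exp(-x), -4*exp(-y))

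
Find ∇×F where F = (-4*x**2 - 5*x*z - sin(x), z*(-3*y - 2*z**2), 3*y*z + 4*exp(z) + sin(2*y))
(3*y + 6*z**2 + 3*z + 2*cos(2*y), -5*x, 0)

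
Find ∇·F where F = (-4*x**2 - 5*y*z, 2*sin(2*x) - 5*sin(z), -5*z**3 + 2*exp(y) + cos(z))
-8*x - 15*z**2 - sin(z)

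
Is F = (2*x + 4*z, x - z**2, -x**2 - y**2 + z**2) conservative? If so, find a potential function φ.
No, ∇×F = (-2*y + 2*z, 2*x + 4, 1) ≠ 0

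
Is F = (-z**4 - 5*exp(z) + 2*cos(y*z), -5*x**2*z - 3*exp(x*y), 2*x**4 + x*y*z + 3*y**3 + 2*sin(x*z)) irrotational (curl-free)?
No, ∇×F = (5*x**2 + x*z + 9*y**2, -8*x**3 - y*z - 2*y*sin(y*z) - 4*z**3 - 2*z*cos(x*z) - 5*exp(z), -10*x*z - 3*y*exp(x*y) + 2*z*sin(y*z))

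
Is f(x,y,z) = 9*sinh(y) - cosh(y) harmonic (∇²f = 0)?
No, ∇²f = 9*sinh(y) - cosh(y)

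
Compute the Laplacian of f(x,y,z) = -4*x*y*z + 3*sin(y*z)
-3*(y**2 + z**2)*sin(y*z)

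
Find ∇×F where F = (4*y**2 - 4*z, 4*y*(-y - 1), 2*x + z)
(0, -6, -8*y)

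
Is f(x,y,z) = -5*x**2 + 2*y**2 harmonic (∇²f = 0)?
No, ∇²f = -6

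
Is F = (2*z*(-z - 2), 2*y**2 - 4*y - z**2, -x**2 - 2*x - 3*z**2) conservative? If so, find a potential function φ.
No, ∇×F = (2*z, 2*x - 4*z - 2, 0) ≠ 0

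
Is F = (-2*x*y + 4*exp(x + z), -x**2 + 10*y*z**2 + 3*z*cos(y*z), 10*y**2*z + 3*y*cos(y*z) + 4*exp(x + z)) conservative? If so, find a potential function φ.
Yes, F is conservative. φ = -x**2*y + 5*y**2*z**2 + 4*exp(x + z) + 3*sin(y*z)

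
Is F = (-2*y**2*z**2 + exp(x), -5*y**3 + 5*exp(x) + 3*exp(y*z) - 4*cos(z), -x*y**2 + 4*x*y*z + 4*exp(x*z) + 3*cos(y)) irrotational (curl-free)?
No, ∇×F = (-2*x*y + 4*x*z - 3*y*exp(y*z) - 3*sin(y) - 4*sin(z), -4*y**2*z + y**2 - 4*y*z - 4*z*exp(x*z), 4*y*z**2 + 5*exp(x))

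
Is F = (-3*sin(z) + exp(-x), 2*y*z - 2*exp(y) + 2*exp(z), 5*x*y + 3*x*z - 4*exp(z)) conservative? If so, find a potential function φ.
No, ∇×F = (5*x - 2*y - 2*exp(z), -5*y - 3*z - 3*cos(z), 0) ≠ 0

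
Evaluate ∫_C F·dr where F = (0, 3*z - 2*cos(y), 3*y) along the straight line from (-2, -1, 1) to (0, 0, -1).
3 - 2*sin(1)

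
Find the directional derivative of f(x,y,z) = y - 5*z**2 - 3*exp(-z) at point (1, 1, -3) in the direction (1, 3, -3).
3*sqrt(19)*(-3*exp(3) - 29)/19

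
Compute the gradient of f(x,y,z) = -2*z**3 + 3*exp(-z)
(0, 0, -6*z**2 - 3*exp(-z))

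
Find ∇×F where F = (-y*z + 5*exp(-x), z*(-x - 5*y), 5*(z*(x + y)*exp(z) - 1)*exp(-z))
(x + 5*y + 5*z, -y - 5*z, 0)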